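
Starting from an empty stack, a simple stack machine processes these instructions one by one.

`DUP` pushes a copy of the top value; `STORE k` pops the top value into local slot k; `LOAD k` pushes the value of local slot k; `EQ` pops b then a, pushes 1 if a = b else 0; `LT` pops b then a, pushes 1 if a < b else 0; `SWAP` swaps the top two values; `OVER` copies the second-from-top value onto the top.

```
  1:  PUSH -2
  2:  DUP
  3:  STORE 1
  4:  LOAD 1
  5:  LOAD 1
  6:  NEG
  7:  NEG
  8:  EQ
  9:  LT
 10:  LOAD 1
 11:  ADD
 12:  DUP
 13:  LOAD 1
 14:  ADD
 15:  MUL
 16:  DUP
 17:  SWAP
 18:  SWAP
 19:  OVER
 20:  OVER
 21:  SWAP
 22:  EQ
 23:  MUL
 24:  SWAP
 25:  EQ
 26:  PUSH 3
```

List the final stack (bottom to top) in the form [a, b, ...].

[1, 3]

PUSH -2 → [-2]
DUP     → [-2, -2]
STORE 1 → [-2]
LOAD 1  → [-2, -2]
LOAD 1  → [-2, -2, -2]
NEG     → [-2, -2, 2]
NEG     → [-2, -2, -2]
EQ      → [-2, 1]
LT      → [1]
LOAD 1  → [1, -2]
ADD     → [-1]
DUP     → [-1, -1]
LOAD 1  → [-1, -1, -2]
ADD     → [-1, -3]
MUL     → [3]
DUP     → [3, 3]
SWAP    → [3, 3]
SWAP    → [3, 3]
OVER    → [3, 3, 3]
OVER    → [3, 3, 3, 3]
SWAP    → [3, 3, 3, 3]
EQ      → [3, 3, 1]
MUL     → [3, 3]
SWAP    → [3, 3]
EQ      → [1]
PUSH 3  → [1, 3]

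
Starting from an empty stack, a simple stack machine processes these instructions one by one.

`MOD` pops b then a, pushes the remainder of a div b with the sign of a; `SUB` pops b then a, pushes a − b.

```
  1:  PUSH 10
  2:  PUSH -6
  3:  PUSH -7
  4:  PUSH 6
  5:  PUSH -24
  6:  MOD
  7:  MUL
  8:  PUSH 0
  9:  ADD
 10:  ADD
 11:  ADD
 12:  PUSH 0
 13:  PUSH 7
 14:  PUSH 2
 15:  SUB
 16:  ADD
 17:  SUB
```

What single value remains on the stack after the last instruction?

PUSH 10  → [10]
PUSH -6  → [10, -6]
PUSH -7  → [10, -6, -7]
PUSH 6   → [10, -6, -7, 6]
PUSH -24 → [10, -6, -7, 6, -24]
MOD      → [10, -6, -7, 6]
MUL      → [10, -6, -42]
PUSH 0   → [10, -6, -42, 0]
ADD      → [10, -6, -42]
ADD      → [10, -48]
ADD      → [-38]
PUSH 0   → [-38, 0]
PUSH 7   → [-38, 0, 7]
PUSH 2   → [-38, 0, 7, 2]
SUB      → [-38, 0, 5]
ADD      → [-38, 5]
SUB      → [-43]

-43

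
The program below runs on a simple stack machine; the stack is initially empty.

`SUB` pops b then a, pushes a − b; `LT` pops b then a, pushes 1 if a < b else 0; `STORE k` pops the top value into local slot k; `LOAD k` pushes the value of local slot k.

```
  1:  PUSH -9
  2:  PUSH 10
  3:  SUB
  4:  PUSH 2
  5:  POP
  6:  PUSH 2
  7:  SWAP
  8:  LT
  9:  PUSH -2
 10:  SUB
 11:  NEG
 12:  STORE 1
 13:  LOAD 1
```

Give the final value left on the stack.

-2

PUSH -9 → -9
PUSH 10 → -9 10
SUB     → -19
PUSH 2  → -19 2
POP     → -19
PUSH 2  → -19 2
SWAP    → 2 -19
LT      → 0
PUSH -2 → 0 -2
SUB     → 2
NEG     → -2
STORE 1 → (empty)
LOAD 1  → -2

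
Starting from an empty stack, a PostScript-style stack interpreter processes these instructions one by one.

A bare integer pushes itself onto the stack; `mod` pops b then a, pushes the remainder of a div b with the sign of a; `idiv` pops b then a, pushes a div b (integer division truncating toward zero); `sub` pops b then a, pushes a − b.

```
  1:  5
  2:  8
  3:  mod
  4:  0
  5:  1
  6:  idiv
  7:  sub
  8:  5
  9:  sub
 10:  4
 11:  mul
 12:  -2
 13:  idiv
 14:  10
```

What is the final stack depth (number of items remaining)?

5    -> 5
8    -> 5 8
mod  -> 5
0    -> 5 0
1    -> 5 0 1
idiv -> 5 0
sub  -> 5
5    -> 5 5
sub  -> 0
4    -> 0 4
mul  -> 0
-2   -> 0 -2
idiv -> 0
10   -> 0 10

2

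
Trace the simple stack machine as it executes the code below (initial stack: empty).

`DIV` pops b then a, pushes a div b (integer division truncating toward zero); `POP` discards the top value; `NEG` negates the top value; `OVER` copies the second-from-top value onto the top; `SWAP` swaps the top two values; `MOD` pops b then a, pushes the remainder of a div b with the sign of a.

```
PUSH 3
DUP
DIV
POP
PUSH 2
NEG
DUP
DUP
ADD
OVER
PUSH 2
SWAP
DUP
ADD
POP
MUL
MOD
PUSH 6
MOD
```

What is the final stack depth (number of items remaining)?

1

PUSH 3 → 3
DUP    → 3 3
DIV    → 1
POP    → (empty)
PUSH 2 → 2
NEG    → -2
DUP    → -2 -2
DUP    → -2 -2 -2
ADD    → -2 -4
OVER   → -2 -4 -2
PUSH 2 → -2 -4 -2 2
SWAP   → -2 -4 2 -2
DUP    → -2 -4 2 -2 -2
ADD    → -2 -4 2 -4
POP    → -2 -4 2
MUL    → -2 -8
MOD    → -2
PUSH 6 → -2 6
MOD    → -2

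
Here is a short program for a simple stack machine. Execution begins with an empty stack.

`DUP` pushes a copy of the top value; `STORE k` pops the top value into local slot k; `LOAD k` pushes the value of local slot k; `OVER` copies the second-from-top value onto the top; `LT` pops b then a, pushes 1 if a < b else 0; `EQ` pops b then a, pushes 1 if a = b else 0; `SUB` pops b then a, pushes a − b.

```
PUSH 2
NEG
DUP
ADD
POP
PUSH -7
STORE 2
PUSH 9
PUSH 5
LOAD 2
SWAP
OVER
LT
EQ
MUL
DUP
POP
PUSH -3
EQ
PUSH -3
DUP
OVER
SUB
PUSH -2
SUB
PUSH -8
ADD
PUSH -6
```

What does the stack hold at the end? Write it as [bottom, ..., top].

PUSH 2   2
NEG      -2
DUP      -2 -2
ADD      -4
POP      (empty)
PUSH -7  -7
STORE 2  (empty)
PUSH 9   9
PUSH 5   9 5
LOAD 2   9 5 -7
SWAP     9 -7 5
OVER     9 -7 5 -7
LT       9 -7 0
EQ       9 0
MUL      0
DUP      0 0
POP      0
PUSH -3  0 -3
EQ       0
PUSH -3  0 -3
DUP      0 -3 -3
OVER     0 -3 -3 -3
SUB      0 -3 0
PUSH -2  0 -3 0 -2
SUB      0 -3 2
PUSH -8  0 -3 2 -8
ADD      0 -3 -6
PUSH -6  0 -3 -6 -6

[0, -3, -6, -6]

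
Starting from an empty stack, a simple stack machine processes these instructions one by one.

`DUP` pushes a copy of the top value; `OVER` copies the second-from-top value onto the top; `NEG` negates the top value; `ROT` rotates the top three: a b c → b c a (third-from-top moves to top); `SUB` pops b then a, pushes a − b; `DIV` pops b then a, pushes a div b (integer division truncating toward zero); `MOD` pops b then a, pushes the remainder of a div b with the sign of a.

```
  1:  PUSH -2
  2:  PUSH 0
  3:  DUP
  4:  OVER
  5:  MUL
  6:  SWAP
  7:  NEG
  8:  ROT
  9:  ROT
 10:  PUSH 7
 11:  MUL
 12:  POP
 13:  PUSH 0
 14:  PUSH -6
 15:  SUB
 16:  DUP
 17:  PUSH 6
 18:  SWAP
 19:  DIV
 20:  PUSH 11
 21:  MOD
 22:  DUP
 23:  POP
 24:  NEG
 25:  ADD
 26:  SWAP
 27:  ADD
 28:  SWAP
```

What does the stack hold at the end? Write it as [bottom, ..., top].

[3, 0]

PUSH -2 -> [-2]
PUSH 0  -> [-2, 0]
DUP     -> [-2, 0, 0]
OVER    -> [-2, 0, 0, 0]
MUL     -> [-2, 0, 0]
SWAP    -> [-2, 0, 0]
NEG     -> [-2, 0, 0]
ROT     -> [0, 0, -2]
ROT     -> [0, -2, 0]
PUSH 7  -> [0, -2, 0, 7]
MUL     -> [0, -2, 0]
POP     -> [0, -2]
PUSH 0  -> [0, -2, 0]
PUSH -6 -> [0, -2, 0, -6]
SUB     -> [0, -2, 6]
DUP     -> [0, -2, 6, 6]
PUSH 6  -> [0, -2, 6, 6, 6]
SWAP    -> [0, -2, 6, 6, 6]
DIV     -> [0, -2, 6, 1]
PUSH 11 -> [0, -2, 6, 1, 11]
MOD     -> [0, -2, 6, 1]
DUP     -> [0, -2, 6, 1, 1]
POP     -> [0, -2, 6, 1]
NEG     -> [0, -2, 6, -1]
ADD     -> [0, -2, 5]
SWAP    -> [0, 5, -2]
ADD     -> [0, 3]
SWAP    -> [3, 0]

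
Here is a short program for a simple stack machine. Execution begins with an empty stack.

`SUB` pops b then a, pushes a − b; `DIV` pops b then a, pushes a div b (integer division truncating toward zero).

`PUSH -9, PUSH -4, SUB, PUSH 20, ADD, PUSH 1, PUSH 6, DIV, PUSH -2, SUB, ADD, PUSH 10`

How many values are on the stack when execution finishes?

PUSH -9  -9
PUSH -4  -9 -4
SUB      -5
PUSH 20  -5 20
ADD      15
PUSH 1   15 1
PUSH 6   15 1 6
DIV      15 0
PUSH -2  15 0 -2
SUB      15 2
ADD      17
PUSH 10  17 10

2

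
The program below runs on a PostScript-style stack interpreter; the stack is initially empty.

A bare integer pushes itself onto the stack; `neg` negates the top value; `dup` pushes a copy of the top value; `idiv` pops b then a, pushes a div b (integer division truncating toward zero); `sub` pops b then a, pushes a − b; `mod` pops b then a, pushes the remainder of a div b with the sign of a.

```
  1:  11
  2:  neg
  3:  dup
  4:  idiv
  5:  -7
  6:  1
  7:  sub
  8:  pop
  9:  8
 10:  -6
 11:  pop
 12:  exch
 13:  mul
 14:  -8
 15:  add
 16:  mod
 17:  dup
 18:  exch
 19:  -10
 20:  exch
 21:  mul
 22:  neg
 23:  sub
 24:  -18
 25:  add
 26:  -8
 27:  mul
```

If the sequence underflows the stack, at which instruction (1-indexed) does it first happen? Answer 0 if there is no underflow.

11    11
neg   -11
dup   -11 -11
idiv  1
-7    1 -7
1     1 -7 1
sub   1 -8
pop   1
8     1 8
-6    1 8 -6
pop   1 8
exch  8 1
mul   8
-8    8 -8
add   0
mod  — needs 2 operands, stack has 1 → underflow

16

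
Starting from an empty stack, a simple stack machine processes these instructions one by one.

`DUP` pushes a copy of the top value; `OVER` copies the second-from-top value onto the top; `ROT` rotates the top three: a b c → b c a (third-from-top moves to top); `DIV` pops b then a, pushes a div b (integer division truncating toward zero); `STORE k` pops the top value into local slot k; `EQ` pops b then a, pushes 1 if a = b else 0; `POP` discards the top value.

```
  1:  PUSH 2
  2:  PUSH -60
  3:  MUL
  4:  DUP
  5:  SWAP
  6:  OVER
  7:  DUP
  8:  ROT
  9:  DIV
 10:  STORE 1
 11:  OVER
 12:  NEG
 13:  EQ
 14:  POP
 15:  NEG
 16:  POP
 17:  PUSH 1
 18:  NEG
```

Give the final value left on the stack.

PUSH 2   → 2
PUSH -60 → 2 -60
MUL      → -120
DUP      → -120 -120
SWAP     → -120 -120
OVER     → -120 -120 -120
DUP      → -120 -120 -120 -120
ROT      → -120 -120 -120 -120
DIV      → -120 -120 1
STORE 1  → -120 -120
OVER     → -120 -120 -120
NEG      → -120 -120 120
EQ       → -120 0
POP      → -120
NEG      → 120
POP      → (empty)
PUSH 1   → 1
NEG      → -1

-1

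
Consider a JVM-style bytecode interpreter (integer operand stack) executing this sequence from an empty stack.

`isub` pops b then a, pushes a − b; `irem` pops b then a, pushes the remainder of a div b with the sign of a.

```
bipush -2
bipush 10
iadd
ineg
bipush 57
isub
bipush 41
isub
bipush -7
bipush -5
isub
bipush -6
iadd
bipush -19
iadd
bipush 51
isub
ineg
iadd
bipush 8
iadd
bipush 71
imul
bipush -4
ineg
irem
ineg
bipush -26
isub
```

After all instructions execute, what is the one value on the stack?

26

bipush -2  → [-2]
bipush 10  → [-2, 10]
iadd       → [8]
ineg       → [-8]
bipush 57  → [-8, 57]
isub       → [-65]
bipush 41  → [-65, 41]
isub       → [-106]
bipush -7  → [-106, -7]
bipush -5  → [-106, -7, -5]
isub       → [-106, -2]
bipush -6  → [-106, -2, -6]
iadd       → [-106, -8]
bipush -19 → [-106, -8, -19]
iadd       → [-106, -27]
bipush 51  → [-106, -27, 51]
isub       → [-106, -78]
ineg       → [-106, 78]
iadd       → [-28]
bipush 8   → [-28, 8]
iadd       → [-20]
bipush 71  → [-20, 71]
imul       → [-1420]
bipush -4  → [-1420, -4]
ineg       → [-1420, 4]
irem       → [0]
ineg       → [0]
bipush -26 → [0, -26]
isub       → [26]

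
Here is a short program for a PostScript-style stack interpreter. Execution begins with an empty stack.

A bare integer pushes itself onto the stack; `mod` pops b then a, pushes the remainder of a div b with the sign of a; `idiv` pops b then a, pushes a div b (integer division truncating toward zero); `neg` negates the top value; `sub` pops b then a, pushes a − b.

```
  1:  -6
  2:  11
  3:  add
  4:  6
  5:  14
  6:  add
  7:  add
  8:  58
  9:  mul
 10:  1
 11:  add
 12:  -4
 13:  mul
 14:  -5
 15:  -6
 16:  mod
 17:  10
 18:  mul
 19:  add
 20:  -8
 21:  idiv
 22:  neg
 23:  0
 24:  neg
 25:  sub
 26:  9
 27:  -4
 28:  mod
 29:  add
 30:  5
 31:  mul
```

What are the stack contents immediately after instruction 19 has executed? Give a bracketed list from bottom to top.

[-5854]

-6   -6
11   -6 11
add  5
6    5 6
14   5 6 14
add  5 20
add  25
58   25 58
mul  1450
1    1450 1
add  1451
-4   1451 -4
mul  -5804
-5   -5804 -5
-6   -5804 -5 -6
mod  -5804 -5
10   -5804 -5 10
mul  -5804 -50
add  -5854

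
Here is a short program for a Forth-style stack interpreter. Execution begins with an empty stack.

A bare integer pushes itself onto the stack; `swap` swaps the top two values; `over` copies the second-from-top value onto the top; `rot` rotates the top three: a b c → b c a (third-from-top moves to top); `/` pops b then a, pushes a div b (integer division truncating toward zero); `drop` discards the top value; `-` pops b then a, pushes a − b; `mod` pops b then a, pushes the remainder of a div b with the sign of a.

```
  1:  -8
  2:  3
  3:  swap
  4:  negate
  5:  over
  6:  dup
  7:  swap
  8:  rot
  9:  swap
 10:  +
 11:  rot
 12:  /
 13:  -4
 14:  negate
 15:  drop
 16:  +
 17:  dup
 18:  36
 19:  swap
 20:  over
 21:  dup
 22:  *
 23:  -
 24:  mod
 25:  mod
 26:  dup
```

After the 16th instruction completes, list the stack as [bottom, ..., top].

-8     : -8
3      : -8 3
swap   : 3 -8
negate : 3 8
over   : 3 8 3
dup    : 3 8 3 3
swap   : 3 8 3 3
rot    : 3 3 3 8
swap   : 3 3 8 3
+      : 3 3 11
rot    : 3 11 3
/      : 3 3
-4     : 3 3 -4
negate : 3 3 4
drop   : 3 3
+      : 6

[6]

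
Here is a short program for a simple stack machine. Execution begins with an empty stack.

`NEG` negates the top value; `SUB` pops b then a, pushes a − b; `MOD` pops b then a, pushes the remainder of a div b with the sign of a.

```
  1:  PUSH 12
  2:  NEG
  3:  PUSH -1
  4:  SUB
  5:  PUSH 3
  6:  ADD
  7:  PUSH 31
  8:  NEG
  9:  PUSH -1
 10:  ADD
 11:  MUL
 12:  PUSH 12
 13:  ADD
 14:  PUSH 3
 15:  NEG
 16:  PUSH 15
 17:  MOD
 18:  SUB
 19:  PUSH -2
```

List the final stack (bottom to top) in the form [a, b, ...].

PUSH 12  12
NEG      -12
PUSH -1  -12 -1
SUB      -11
PUSH 3   -11 3
ADD      -8
PUSH 31  -8 31
NEG      -8 -31
PUSH -1  -8 -31 -1
ADD      -8 -32
MUL      256
PUSH 12  256 12
ADD      268
PUSH 3   268 3
NEG      268 -3
PUSH 15  268 -3 15
MOD      268 -3
SUB      271
PUSH -2  271 -2

[271, -2]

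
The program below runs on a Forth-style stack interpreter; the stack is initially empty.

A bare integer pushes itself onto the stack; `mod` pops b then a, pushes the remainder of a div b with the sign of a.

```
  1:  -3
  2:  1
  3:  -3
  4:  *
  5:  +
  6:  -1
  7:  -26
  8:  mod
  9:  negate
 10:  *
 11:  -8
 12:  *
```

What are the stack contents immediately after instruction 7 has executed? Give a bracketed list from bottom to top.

[-6, -1, -26]

-3   [-3]
1    [-3, 1]
-3   [-3, 1, -3]
*    [-3, -3]
+    [-6]
-1   [-6, -1]
-26  [-6, -1, -26]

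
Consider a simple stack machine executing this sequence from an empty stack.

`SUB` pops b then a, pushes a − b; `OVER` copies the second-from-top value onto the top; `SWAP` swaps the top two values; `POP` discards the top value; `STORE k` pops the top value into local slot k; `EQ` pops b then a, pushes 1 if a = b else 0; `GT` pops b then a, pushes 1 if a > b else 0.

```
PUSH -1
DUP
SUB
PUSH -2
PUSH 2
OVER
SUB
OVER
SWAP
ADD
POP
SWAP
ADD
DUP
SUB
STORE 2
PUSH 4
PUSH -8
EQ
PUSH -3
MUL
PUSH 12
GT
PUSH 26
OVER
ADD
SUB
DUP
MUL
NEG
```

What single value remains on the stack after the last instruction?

-676

PUSH -1 -> -1
DUP     -> -1 -1
SUB     -> 0
PUSH -2 -> 0 -2
PUSH 2  -> 0 -2 2
OVER    -> 0 -2 2 -2
SUB     -> 0 -2 4
OVER    -> 0 -2 4 -2
SWAP    -> 0 -2 -2 4
ADD     -> 0 -2 2
POP     -> 0 -2
SWAP    -> -2 0
ADD     -> -2
DUP     -> -2 -2
SUB     -> 0
STORE 2 -> (empty)
PUSH 4  -> 4
PUSH -8 -> 4 -8
EQ      -> 0
PUSH -3 -> 0 -3
MUL     -> 0
PUSH 12 -> 0 12
GT      -> 0
PUSH 26 -> 0 26
OVER    -> 0 26 0
ADD     -> 0 26
SUB     -> -26
DUP     -> -26 -26
MUL     -> 676
NEG     -> -676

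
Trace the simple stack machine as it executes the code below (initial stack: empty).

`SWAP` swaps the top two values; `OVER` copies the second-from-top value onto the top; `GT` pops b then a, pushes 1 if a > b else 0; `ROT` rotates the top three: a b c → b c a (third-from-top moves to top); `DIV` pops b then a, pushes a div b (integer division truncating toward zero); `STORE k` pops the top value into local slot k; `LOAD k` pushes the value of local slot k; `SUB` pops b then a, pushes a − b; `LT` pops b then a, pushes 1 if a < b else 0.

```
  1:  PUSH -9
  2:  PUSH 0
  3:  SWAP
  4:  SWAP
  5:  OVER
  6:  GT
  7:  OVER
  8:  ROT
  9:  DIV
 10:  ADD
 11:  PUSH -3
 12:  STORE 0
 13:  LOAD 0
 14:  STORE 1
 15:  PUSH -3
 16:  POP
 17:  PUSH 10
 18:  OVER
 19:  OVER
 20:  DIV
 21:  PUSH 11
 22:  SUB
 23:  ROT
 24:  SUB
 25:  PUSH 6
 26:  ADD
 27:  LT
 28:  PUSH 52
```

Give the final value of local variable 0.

PUSH -9 : [-9]
PUSH 0  : [-9, 0]
SWAP    : [0, -9]
SWAP    : [-9, 0]
OVER    : [-9, 0, -9]
GT      : [-9, 1]
OVER    : [-9, 1, -9]
ROT     : [1, -9, -9]
DIV     : [1, 1]
ADD     : [2]
PUSH -3 : [2, -3]
STORE 0 : [2]
LOAD 0  : [2, -3]
STORE 1 : [2]
PUSH -3 : [2, -3]
POP     : [2]
PUSH 10 : [2, 10]
OVER    : [2, 10, 2]
OVER    : [2, 10, 2, 10]
DIV     : [2, 10, 0]
PUSH 11 : [2, 10, 0, 11]
SUB     : [2, 10, -11]
ROT     : [10, -11, 2]
SUB     : [10, -13]
PUSH 6  : [10, -13, 6]
ADD     : [10, -7]
LT      : [0]
PUSH 52 : [0, 52]

-3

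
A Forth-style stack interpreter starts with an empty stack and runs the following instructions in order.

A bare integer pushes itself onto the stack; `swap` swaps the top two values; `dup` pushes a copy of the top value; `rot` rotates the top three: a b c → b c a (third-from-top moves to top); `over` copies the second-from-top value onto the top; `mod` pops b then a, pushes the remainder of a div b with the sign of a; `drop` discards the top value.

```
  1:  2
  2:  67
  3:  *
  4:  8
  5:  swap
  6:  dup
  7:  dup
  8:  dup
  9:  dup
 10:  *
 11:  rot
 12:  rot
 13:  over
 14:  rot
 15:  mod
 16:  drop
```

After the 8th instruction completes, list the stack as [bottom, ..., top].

2     [2]
67    [2, 67]
*     [134]
8     [134, 8]
swap  [8, 134]
dup   [8, 134, 134]
dup   [8, 134, 134, 134]
dup   [8, 134, 134, 134, 134]

[8, 134, 134, 134, 134]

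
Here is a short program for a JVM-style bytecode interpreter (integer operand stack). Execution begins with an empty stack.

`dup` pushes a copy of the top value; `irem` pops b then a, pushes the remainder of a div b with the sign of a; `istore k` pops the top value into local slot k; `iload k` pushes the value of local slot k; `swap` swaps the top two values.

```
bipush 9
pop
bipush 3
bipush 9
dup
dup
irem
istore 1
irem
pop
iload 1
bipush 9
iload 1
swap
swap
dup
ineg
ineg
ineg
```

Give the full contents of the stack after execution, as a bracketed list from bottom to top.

[0, 9, 0, 0]

bipush 9  [9]
pop       []
bipush 3  [3]
bipush 9  [3, 9]
dup       [3, 9, 9]
dup       [3, 9, 9, 9]
irem      [3, 9, 0]
istore 1  [3, 9]
irem      [3]
pop       []
iload 1   [0]
bipush 9  [0, 9]
iload 1   [0, 9, 0]
swap      [0, 0, 9]
swap      [0, 9, 0]
dup       [0, 9, 0, 0]
ineg      [0, 9, 0, 0]
ineg      [0, 9, 0, 0]
ineg      [0, 9, 0, 0]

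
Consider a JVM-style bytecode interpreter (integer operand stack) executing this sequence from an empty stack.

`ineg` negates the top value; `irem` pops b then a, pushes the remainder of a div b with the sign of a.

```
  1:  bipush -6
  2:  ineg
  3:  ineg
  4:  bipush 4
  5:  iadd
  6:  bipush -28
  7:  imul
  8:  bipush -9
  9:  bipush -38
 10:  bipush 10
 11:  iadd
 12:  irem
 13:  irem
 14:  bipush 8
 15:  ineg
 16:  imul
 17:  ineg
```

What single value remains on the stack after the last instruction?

bipush -6  → [-6]
ineg       → [6]
ineg       → [-6]
bipush 4   → [-6, 4]
iadd       → [-2]
bipush -28 → [-2, -28]
imul       → [56]
bipush -9  → [56, -9]
bipush -38 → [56, -9, -38]
bipush 10  → [56, -9, -38, 10]
iadd       → [56, -9, -28]
irem       → [56, -9]
irem       → [2]
bipush 8   → [2, 8]
ineg       → [2, -8]
imul       → [-16]
ineg       → [16]

16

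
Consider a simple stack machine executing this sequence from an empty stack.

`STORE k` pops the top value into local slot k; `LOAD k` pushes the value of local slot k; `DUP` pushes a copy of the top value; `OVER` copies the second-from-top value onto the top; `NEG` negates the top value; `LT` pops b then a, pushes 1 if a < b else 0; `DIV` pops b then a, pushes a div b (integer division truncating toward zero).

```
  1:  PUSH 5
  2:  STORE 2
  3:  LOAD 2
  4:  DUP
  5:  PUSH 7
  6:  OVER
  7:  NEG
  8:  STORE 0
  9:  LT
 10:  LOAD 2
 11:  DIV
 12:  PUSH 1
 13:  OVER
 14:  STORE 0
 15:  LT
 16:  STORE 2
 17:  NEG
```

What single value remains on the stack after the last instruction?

PUSH 5   [5]
STORE 2  []
LOAD 2   [5]
DUP      [5, 5]
PUSH 7   [5, 5, 7]
OVER     [5, 5, 7, 5]
NEG      [5, 5, 7, -5]
STORE 0  [5, 5, 7]
LT       [5, 1]
LOAD 2   [5, 1, 5]
DIV      [5, 0]
PUSH 1   [5, 0, 1]
OVER     [5, 0, 1, 0]
STORE 0  [5, 0, 1]
LT       [5, 1]
STORE 2  [5]
NEG      [-5]

-5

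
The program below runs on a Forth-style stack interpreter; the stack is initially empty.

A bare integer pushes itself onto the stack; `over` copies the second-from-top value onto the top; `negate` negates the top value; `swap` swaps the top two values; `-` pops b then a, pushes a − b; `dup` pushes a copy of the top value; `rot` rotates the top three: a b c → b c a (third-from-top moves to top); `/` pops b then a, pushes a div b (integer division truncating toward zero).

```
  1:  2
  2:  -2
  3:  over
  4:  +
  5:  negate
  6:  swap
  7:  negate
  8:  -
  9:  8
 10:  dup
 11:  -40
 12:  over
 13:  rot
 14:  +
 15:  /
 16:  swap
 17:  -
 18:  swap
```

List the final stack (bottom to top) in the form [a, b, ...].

2      → [2]
-2     → [2, -2]
over   → [2, -2, 2]
+      → [2, 0]
negate → [2, 0]
swap   → [0, 2]
negate → [0, -2]
-      → [2]
8      → [2, 8]
dup    → [2, 8, 8]
-40    → [2, 8, 8, -40]
over   → [2, 8, 8, -40, 8]
rot    → [2, 8, -40, 8, 8]
+      → [2, 8, -40, 16]
/      → [2, 8, -2]
swap   → [2, -2, 8]
-      → [2, -10]
swap   → [-10, 2]

[-10, 2]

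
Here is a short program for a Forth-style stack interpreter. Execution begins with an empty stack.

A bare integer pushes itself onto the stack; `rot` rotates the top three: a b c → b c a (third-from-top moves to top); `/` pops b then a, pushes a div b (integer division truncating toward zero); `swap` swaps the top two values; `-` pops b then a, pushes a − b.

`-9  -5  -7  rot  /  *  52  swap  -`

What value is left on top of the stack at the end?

52

-9   : -9
-5   : -9 -5
-7   : -9 -5 -7
rot  : -5 -7 -9
/    : -5 0
*    : 0
52   : 0 52
swap : 52 0
-    : 52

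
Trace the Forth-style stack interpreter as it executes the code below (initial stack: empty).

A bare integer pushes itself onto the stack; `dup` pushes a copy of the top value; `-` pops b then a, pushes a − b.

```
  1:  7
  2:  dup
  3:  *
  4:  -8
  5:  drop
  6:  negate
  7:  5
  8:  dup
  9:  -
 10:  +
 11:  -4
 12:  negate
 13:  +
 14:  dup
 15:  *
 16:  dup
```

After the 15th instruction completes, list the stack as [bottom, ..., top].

7      : [7]
dup    : [7, 7]
*      : [49]
-8     : [49, -8]
drop   : [49]
negate : [-49]
5      : [-49, 5]
dup    : [-49, 5, 5]
-      : [-49, 0]
+      : [-49]
-4     : [-49, -4]
negate : [-49, 4]
+      : [-45]
dup    : [-45, -45]
*      : [2025]

[2025]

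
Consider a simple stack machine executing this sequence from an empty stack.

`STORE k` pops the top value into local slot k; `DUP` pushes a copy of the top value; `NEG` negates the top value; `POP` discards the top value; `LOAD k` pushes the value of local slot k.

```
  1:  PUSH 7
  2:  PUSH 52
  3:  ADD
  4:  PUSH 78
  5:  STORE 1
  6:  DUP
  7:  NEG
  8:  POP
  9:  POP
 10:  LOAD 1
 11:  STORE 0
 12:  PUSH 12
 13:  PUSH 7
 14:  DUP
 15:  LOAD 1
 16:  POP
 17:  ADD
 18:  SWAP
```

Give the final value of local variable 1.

PUSH 7   7
PUSH 52  7 52
ADD      59
PUSH 78  59 78
STORE 1  59
DUP      59 59
NEG      59 -59
POP      59
POP      (empty)
LOAD 1   78
STORE 0  (empty)
PUSH 12  12
PUSH 7   12 7
DUP      12 7 7
LOAD 1   12 7 7 78
POP      12 7 7
ADD      12 14
SWAP     14 12

78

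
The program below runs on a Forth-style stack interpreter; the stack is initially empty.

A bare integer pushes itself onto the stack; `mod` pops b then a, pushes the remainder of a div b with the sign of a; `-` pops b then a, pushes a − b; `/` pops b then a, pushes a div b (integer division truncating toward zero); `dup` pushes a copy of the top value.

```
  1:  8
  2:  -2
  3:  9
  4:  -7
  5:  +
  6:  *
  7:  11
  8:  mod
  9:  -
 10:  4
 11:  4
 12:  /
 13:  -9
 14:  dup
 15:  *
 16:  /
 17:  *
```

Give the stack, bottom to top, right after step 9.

8    8
-2   8 -2
9    8 -2 9
-7   8 -2 9 -7
+    8 -2 2
*    8 -4
11   8 -4 11
mod  8 -4
-    12

[12]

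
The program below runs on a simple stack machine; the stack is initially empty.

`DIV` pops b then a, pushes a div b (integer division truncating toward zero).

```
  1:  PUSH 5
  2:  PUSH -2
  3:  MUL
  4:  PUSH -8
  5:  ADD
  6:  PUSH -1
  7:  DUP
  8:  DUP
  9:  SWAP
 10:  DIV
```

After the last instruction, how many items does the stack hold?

3

PUSH 5   [5]
PUSH -2  [5, -2]
MUL      [-10]
PUSH -8  [-10, -8]
ADD      [-18]
PUSH -1  [-18, -1]
DUP      [-18, -1, -1]
DUP      [-18, -1, -1, -1]
SWAP     [-18, -1, -1, -1]
DIV      [-18, -1, 1]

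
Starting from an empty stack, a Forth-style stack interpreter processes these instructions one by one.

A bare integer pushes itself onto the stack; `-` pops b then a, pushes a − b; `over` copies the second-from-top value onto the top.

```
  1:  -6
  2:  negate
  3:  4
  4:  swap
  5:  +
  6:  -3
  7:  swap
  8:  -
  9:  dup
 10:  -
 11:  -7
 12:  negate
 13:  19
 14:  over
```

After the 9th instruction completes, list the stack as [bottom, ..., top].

[-13, -13]

-6     : -6
negate : 6
4      : 6 4
swap   : 4 6
+      : 10
-3     : 10 -3
swap   : -3 10
-      : -13
dup    : -13 -13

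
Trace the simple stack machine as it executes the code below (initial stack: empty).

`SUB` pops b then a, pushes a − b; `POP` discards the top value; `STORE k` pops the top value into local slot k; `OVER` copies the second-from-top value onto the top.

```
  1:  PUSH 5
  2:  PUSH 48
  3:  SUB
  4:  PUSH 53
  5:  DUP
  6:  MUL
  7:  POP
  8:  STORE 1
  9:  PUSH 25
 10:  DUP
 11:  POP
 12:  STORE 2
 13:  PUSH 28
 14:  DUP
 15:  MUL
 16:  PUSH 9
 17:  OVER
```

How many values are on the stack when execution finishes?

3

PUSH 5  → 5
PUSH 48 → 5 48
SUB     → -43
PUSH 53 → -43 53
DUP     → -43 53 53
MUL     → -43 2809
POP     → -43
STORE 1 → (empty)
PUSH 25 → 25
DUP     → 25 25
POP     → 25
STORE 2 → (empty)
PUSH 28 → 28
DUP     → 28 28
MUL     → 784
PUSH 9  → 784 9
OVER    → 784 9 784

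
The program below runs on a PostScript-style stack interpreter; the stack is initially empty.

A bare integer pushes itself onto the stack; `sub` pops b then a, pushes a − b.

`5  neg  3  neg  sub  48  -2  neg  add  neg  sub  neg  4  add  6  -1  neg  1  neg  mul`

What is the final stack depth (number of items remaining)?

3

5    [5]
neg  [-5]
3    [-5, 3]
neg  [-5, -3]
sub  [-2]
48   [-2, 48]
-2   [-2, 48, -2]
neg  [-2, 48, 2]
add  [-2, 50]
neg  [-2, -50]
sub  [48]
neg  [-48]
4    [-48, 4]
add  [-44]
6    [-44, 6]
-1   [-44, 6, -1]
neg  [-44, 6, 1]
1    [-44, 6, 1, 1]
neg  [-44, 6, 1, -1]
mul  [-44, 6, -1]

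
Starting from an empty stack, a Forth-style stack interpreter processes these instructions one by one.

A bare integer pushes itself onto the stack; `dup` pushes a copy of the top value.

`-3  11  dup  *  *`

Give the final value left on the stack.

-363

-3  : -3
11  : -3 11
dup : -3 11 11
*   : -3 121
*   : -363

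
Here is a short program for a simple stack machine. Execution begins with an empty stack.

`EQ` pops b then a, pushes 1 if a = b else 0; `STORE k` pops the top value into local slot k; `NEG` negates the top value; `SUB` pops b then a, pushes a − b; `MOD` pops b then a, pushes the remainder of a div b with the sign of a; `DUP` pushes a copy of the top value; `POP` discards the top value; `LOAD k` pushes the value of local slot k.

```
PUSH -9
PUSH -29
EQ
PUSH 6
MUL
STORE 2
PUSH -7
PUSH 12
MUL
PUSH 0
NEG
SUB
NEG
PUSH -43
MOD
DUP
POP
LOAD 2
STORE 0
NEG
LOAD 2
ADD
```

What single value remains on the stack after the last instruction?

-41

PUSH -9  : -9
PUSH -29 : -9 -29
EQ       : 0
PUSH 6   : 0 6
MUL      : 0
STORE 2  : (empty)
PUSH -7  : -7
PUSH 12  : -7 12
MUL      : -84
PUSH 0   : -84 0
NEG      : -84 0
SUB      : -84
NEG      : 84
PUSH -43 : 84 -43
MOD      : 41
DUP      : 41 41
POP      : 41
LOAD 2   : 41 0
STORE 0  : 41
NEG      : -41
LOAD 2   : -41 0
ADD      : -41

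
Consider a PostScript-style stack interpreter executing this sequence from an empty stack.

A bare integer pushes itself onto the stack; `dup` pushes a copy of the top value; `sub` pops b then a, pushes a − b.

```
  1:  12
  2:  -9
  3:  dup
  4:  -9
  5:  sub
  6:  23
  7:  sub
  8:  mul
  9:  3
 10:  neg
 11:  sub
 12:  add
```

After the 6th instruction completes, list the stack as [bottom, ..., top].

[12, -9, 0, 23]

12  → 12
-9  → 12 -9
dup → 12 -9 -9
-9  → 12 -9 -9 -9
sub → 12 -9 0
23  → 12 -9 0 23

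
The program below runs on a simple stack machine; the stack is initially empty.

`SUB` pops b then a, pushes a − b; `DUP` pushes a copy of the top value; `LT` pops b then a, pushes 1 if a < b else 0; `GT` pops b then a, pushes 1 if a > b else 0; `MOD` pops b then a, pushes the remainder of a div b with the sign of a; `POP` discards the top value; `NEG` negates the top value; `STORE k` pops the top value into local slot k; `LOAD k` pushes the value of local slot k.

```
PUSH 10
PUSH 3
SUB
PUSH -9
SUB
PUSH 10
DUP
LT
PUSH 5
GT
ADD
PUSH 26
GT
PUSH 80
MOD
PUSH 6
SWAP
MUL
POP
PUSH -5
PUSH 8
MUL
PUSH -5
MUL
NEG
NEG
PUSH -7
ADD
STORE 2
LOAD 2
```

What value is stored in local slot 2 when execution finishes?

193

PUSH 10 -> 10
PUSH 3  -> 10 3
SUB     -> 7
PUSH -9 -> 7 -9
SUB     -> 16
PUSH 10 -> 16 10
DUP     -> 16 10 10
LT      -> 16 0
PUSH 5  -> 16 0 5
GT      -> 16 0
ADD     -> 16
PUSH 26 -> 16 26
GT      -> 0
PUSH 80 -> 0 80
MOD     -> 0
PUSH 6  -> 0 6
SWAP    -> 6 0
MUL     -> 0
POP     -> (empty)
PUSH -5 -> -5
PUSH 8  -> -5 8
MUL     -> -40
PUSH -5 -> -40 -5
MUL     -> 200
NEG     -> -200
NEG     -> 200
PUSH -7 -> 200 -7
ADD     -> 193
STORE 2 -> (empty)
LOAD 2  -> 193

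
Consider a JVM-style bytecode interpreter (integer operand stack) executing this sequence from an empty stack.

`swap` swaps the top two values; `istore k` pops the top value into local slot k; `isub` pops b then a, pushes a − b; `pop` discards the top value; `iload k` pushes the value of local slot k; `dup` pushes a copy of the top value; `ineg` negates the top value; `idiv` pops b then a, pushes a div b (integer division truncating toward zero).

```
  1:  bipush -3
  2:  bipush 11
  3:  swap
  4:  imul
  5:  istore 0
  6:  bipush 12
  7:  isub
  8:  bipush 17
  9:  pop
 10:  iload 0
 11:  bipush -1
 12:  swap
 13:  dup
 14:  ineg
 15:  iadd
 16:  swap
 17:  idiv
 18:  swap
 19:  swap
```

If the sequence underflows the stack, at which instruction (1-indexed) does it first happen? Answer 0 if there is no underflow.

7

bipush -3 → -3
bipush 11 → -3 11
swap      → 11 -3
imul      → -33
istore 0  → (empty)
bipush 12 → 12
isub  — needs 2 operands, stack has 1 → underflow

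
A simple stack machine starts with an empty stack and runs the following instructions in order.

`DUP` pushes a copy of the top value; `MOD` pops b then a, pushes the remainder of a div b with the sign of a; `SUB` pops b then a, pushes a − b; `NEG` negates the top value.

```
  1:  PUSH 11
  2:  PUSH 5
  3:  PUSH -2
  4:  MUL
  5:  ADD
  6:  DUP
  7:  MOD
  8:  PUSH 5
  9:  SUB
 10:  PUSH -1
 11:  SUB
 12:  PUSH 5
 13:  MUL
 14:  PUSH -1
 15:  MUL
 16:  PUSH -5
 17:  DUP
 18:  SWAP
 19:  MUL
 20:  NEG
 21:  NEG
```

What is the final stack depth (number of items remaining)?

2

PUSH 11 -> 11
PUSH 5  -> 11 5
PUSH -2 -> 11 5 -2
MUL     -> 11 -10
ADD     -> 1
DUP     -> 1 1
MOD     -> 0
PUSH 5  -> 0 5
SUB     -> -5
PUSH -1 -> -5 -1
SUB     -> -4
PUSH 5  -> -4 5
MUL     -> -20
PUSH -1 -> -20 -1
MUL     -> 20
PUSH -5 -> 20 -5
DUP     -> 20 -5 -5
SWAP    -> 20 -5 -5
MUL     -> 20 25
NEG     -> 20 -25
NEG     -> 20 25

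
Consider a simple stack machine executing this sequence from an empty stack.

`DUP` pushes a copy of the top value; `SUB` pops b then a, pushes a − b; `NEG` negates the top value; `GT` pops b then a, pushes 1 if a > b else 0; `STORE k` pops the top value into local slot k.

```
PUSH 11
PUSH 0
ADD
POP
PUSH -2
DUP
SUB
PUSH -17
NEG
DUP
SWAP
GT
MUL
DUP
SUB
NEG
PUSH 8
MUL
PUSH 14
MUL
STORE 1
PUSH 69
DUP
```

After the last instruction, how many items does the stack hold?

2

PUSH 11   11
PUSH 0    11 0
ADD       11
POP       (empty)
PUSH -2   -2
DUP       -2 -2
SUB       0
PUSH -17  0 -17
NEG       0 17
DUP       0 17 17
SWAP      0 17 17
GT        0 0
MUL       0
DUP       0 0
SUB       0
NEG       0
PUSH 8    0 8
MUL       0
PUSH 14   0 14
MUL       0
STORE 1   (empty)
PUSH 69   69
DUP       69 69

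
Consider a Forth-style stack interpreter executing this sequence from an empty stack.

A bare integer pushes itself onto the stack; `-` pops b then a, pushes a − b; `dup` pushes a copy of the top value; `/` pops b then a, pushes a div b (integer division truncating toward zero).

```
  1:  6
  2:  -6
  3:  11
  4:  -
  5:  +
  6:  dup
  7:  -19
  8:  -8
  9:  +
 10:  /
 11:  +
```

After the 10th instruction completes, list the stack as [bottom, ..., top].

6   : [6]
-6  : [6, -6]
11  : [6, -6, 11]
-   : [6, -17]
+   : [-11]
dup : [-11, -11]
-19 : [-11, -11, -19]
-8  : [-11, -11, -19, -8]
+   : [-11, -11, -27]
/   : [-11, 0]

[-11, 0]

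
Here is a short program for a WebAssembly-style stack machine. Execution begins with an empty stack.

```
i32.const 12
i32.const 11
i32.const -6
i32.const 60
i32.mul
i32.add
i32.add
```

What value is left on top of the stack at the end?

i32.const 12 → 12
i32.const 11 → 12 11
i32.const -6 → 12 11 -6
i32.const 60 → 12 11 -6 60
i32.mul      → 12 11 -360
i32.add      → 12 -349
i32.add      → -337

-337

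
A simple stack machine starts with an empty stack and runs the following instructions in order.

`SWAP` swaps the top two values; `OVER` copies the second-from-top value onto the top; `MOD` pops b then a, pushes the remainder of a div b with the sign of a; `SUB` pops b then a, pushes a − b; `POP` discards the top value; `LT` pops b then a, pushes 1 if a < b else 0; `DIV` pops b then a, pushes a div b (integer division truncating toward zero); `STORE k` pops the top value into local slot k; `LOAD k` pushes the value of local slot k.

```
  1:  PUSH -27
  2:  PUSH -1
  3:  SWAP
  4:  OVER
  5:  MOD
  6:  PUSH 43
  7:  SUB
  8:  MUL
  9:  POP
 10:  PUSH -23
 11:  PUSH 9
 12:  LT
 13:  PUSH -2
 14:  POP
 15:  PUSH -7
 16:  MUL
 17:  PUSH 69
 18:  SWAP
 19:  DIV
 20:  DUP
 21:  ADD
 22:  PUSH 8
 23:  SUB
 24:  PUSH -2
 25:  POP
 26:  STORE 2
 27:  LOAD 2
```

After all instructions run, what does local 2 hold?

PUSH -27  -27
PUSH -1   -27 -1
SWAP      -1 -27
OVER      -1 -27 -1
MOD       -1 0
PUSH 43   -1 0 43
SUB       -1 -43
MUL       43
POP       (empty)
PUSH -23  -23
PUSH 9    -23 9
LT        1
PUSH -2   1 -2
POP       1
PUSH -7   1 -7
MUL       -7
PUSH 69   -7 69
SWAP      69 -7
DIV       -9
DUP       -9 -9
ADD       -18
PUSH 8    -18 8
SUB       -26
PUSH -2   -26 -2
POP       -26
STORE 2   (empty)
LOAD 2    -26

-26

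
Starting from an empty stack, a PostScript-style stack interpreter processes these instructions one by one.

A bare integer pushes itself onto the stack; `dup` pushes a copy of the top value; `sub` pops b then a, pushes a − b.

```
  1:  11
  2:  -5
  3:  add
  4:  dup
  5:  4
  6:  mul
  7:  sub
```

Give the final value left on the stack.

-18

11  -> [11]
-5  -> [11, -5]
add -> [6]
dup -> [6, 6]
4   -> [6, 6, 4]
mul -> [6, 24]
sub -> [-18]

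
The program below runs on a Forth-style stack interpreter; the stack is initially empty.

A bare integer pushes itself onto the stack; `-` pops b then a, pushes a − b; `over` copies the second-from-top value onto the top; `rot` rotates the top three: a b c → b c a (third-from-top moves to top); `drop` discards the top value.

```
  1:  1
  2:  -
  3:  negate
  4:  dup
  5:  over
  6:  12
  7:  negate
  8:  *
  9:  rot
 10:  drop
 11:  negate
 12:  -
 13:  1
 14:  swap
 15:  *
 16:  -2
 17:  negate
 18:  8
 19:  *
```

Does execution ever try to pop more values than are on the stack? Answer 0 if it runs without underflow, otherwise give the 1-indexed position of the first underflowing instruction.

1 : [1]
-  — needs 2 operands, stack has 1 → underflow

2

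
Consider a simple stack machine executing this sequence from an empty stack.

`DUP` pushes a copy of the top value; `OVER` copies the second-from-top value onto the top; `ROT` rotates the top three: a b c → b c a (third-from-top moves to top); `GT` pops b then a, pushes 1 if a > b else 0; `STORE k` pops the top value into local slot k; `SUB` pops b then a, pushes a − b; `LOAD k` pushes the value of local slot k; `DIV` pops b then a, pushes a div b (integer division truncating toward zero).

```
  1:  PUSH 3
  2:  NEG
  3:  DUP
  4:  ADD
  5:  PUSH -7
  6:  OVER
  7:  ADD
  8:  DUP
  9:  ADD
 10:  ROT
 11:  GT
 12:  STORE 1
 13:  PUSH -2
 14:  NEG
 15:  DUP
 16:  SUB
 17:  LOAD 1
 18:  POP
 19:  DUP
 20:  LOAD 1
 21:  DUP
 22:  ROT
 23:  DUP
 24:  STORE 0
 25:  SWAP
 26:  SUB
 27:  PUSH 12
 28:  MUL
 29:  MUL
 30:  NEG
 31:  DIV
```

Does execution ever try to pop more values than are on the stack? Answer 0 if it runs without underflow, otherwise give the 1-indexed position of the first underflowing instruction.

10

PUSH 3  -> 3
NEG     -> -3
DUP     -> -3 -3
ADD     -> -6
PUSH -7 -> -6 -7
OVER    -> -6 -7 -6
ADD     -> -6 -13
DUP     -> -6 -13 -13
ADD     -> -6 -26
ROT  — needs 3 operands, stack has 2 → underflow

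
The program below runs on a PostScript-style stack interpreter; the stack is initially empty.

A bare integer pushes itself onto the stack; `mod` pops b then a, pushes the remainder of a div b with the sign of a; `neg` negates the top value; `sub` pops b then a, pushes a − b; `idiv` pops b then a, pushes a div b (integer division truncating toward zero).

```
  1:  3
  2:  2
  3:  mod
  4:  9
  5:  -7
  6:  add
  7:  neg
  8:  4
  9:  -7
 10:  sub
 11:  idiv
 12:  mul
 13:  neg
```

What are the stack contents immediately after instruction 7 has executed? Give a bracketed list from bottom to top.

3    3
2    3 2
mod  1
9    1 9
-7   1 9 -7
add  1 2
neg  1 -2

[1, -2]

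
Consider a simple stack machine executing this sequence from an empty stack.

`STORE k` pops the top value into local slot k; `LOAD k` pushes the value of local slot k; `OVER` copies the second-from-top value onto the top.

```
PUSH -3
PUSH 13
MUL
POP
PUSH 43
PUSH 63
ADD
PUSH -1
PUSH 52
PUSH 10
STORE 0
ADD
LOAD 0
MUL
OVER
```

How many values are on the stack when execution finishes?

PUSH -3 → -3
PUSH 13 → -3 13
MUL     → -39
POP     → (empty)
PUSH 43 → 43
PUSH 63 → 43 63
ADD     → 106
PUSH -1 → 106 -1
PUSH 52 → 106 -1 52
PUSH 10 → 106 -1 52 10
STORE 0 → 106 -1 52
ADD     → 106 51
LOAD 0  → 106 51 10
MUL     → 106 510
OVER    → 106 510 106

3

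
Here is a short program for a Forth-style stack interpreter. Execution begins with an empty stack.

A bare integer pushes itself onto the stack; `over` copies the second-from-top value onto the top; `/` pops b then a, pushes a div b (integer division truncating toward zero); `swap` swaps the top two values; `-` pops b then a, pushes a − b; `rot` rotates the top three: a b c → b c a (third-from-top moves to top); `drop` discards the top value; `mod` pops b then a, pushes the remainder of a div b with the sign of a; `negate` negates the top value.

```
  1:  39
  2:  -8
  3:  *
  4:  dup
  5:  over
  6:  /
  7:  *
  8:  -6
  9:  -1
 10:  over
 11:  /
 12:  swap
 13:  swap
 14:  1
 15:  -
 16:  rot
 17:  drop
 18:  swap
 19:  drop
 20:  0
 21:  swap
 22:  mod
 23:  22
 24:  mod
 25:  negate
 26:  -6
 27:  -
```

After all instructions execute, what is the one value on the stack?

39     → 39
-8     → 39 -8
*      → -312
dup    → -312 -312
over   → -312 -312 -312
/      → -312 1
*      → -312
-6     → -312 -6
-1     → -312 -6 -1
over   → -312 -6 -1 -6
/      → -312 -6 0
swap   → -312 0 -6
swap   → -312 -6 0
1      → -312 -6 0 1
-      → -312 -6 -1
rot    → -6 -1 -312
drop   → -6 -1
swap   → -1 -6
drop   → -1
0      → -1 0
swap   → 0 -1
mod    → 0
22     → 0 22
mod    → 0
negate → 0
-6     → 0 -6
-      → 6

6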